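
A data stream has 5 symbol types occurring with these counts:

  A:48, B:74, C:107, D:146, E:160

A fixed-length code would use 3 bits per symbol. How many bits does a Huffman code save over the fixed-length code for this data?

Fixed-length: 3 bits × 535 symbols = 1605 bits.
Huffman merges:
A(48) + B(74) → 122
C(107) + 122 → 229
D(146) + E(160) → 306
229 + 306 → 535
Huffman total = 122 + 229 + 306 + 535 = 1192 bits.
Saving = 1605 − 1192 = 413 bits.

413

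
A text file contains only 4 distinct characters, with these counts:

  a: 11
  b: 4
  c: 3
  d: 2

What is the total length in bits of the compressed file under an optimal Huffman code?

Greedily combine the two least-frequent nodes:
combine d(2), c(3) → 5
combine b(4), 5 → 9
combine 9, a(11) → 20
Total encoded bits = sum of merged weights = 5 + 9 + 20 = 34.

34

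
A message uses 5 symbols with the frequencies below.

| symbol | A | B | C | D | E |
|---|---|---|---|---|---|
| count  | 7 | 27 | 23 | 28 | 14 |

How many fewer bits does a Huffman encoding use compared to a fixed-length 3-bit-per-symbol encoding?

78

Fixed-length: 3 bits × 99 symbols = 297 bits.
Huffman merges:
merge A(7) and E(14): 21
merge 21 and C(23): 44
merge B(27) and D(28): 55
merge 44 and 55: 99
Huffman total = 21 + 44 + 55 + 99 = 219 bits.
Saving = 297 − 219 = 78 bits.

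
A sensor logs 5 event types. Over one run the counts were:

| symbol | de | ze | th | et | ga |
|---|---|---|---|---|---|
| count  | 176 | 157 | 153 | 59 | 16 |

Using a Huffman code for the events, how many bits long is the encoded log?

Merge the two smallest weights repeatedly:
merge ga(16) and et(59): 75
merge 75 and th(153): 228
merge ze(157) and de(176): 333
merge 228 and 333: 561
Each symbol's bit-cost is frequency × depth; summing gives 1197 bits (equivalently 75 + 228 + 333 + 561).

1197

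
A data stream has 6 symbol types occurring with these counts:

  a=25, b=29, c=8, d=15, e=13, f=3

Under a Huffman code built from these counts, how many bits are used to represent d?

Build the tree from the bottom:
merge f(3) and c(8): 11
merge 11 and e(13): 24
merge d(15) and 24: 39
merge a(25) and b(29): 54
merge 39 and 54: 93
The subtree containing d is merged 2 times, so code length = 2.

2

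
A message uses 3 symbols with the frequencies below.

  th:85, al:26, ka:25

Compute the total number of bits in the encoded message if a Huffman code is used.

Merge the two smallest weights repeatedly:
combine ka(25), al(26) → 51
combine 51, th(85) → 136
The encoded length is the sum of every internal node's weight: 51 + 136 = 187 bits.

187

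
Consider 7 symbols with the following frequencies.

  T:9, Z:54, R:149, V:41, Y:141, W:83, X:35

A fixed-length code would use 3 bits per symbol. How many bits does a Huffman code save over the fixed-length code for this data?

246

Fixed-length: 3 bits × 512 symbols = 1536 bits.
Huffman merges:
combine T(9), X(35) → 44
combine V(41), 44 → 85
combine Z(54), W(83) → 137
combine 85, 137 → 222
combine Y(141), R(149) → 290
combine 222, 290 → 512
Huffman total = 44 + 85 + 137 + 222 + 290 + 512 = 1290 bits.
Saving = 1536 − 1290 = 246 bits.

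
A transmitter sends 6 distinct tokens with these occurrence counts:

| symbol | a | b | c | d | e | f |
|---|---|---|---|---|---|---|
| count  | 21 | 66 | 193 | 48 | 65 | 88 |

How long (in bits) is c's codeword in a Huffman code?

Huffman merges, smallest pair first:
merge a(21) and d(48): 69
merge e(65) and b(66): 131
merge 69 and f(88): 157
merge 131 and 157: 288
merge c(193) and 288: 481
c sits one level below the root: a 1-bit codeword.

1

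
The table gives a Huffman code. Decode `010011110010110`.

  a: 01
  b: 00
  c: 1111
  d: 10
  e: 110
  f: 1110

Read left to right; each codeword is recognised as soon as it completes (prefix code):
  01→a | 00→b | 1111→c | 00→b | 10→d | 110→e
Decoded message: abcbde

abcbde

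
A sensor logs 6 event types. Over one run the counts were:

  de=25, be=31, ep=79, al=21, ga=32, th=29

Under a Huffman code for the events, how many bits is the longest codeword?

Merge the two lowest-weight nodes at each step:
combine al(21), de(25) → 46
combine th(29), be(31) → 60
combine ga(32), 46 → 78
combine 60, 78 → 138
combine ep(79), 138 → 217
The first pair merged (al, de) ends up deepest, at depth 4.

4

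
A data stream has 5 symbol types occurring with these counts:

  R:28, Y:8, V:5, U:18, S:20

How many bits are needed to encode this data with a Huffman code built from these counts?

Merge the two smallest weights repeatedly:
V(5) + Y(8) → 13
13 + U(18) → 31
S(20) + R(28) → 48
31 + 48 → 79
The encoded length is the sum of every internal node's weight: 13 + 31 + 48 + 79 = 171 bits.

171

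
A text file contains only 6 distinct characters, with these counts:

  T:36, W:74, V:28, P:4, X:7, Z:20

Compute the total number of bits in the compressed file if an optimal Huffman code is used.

Greedily combine the two least-frequent nodes:
combine P(4), X(7) → 11
combine 11, Z(20) → 31
combine V(28), 31 → 59
combine T(36), 59 → 95
combine W(74), 95 → 169
Each symbol's bit-cost is frequency × depth; summing gives 365 bits (equivalently 11 + 31 + 59 + 95 + 169).

365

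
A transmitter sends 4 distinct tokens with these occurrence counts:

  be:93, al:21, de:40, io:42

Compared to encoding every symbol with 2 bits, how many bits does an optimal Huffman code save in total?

Fixed-length: 2 bits × 196 symbols = 392 bits.
Huffman merges:
combine al(21), de(40) → 61
combine io(42), 61 → 103
combine be(93), 103 → 196
Huffman total = 61 + 103 + 196 = 360 bits.
Saving = 392 − 360 = 32 bits.

32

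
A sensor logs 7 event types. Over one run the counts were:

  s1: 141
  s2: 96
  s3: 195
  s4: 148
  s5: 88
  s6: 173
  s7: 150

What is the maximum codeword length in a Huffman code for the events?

Merge the two lowest-weight nodes at each step:
s5(88) + s2(96) → 184
s1(141) + s4(148) → 289
s7(150) + s6(173) → 323
184 + s3(195) → 379
289 + 323 → 612
379 + 612 → 991
Maximum depth reached is 3.

3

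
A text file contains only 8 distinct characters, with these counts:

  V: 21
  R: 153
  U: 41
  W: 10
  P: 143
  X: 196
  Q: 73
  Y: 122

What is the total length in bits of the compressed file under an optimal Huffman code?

Merge the two smallest weights repeatedly:
merge W(10) and V(21): 31
merge 31 and U(41): 72
merge 72 and Q(73): 145
merge Y(122) and P(143): 265
merge 145 and R(153): 298
merge X(196) and 265: 461
merge 298 and 461: 759
Total encoded bits = sum of merged weights = 31 + 72 + 145 + 265 + 298 + 461 + 759 = 2031.

2031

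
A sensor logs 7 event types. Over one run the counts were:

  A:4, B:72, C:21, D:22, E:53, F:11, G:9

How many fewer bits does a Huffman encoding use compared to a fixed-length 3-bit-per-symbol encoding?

Fixed-length: 3 bits × 192 symbols = 576 bits.
Huffman merges:
A(4) + G(9) → 13
F(11) + 13 → 24
C(21) + D(22) → 43
24 + 43 → 67
E(53) + 67 → 120
B(72) + 120 → 192
Huffman total = 13 + 24 + 43 + 67 + 120 + 192 = 459 bits.
Saving = 576 − 459 = 117 bits.

117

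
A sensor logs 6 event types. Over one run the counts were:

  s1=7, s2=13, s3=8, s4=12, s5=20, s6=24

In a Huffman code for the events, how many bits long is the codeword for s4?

Build the tree from the bottom:
s1(7) + s3(8) → 15
s4(12) + s2(13) → 25
15 + s5(20) → 35
s6(24) + 25 → 49
35 + 49 → 84
s4 sits 3 levels below the root, so its codeword is 3 bits.

3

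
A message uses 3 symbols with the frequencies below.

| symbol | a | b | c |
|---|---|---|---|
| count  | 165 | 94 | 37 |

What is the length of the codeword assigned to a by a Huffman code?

1

Huffman merges, smallest pair first:
combine c(37), b(94) → 131
combine 131, a(165) → 296
a is merged only at the final step, so code length = 1.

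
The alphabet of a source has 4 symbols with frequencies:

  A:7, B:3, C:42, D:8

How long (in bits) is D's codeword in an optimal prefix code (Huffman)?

Repeatedly merge the two smallest:
B(3) + A(7) → 10
D(8) + 10 → 18
18 + C(42) → 60
D's leaf is at depth 2, giving a 2-bit codeword.

2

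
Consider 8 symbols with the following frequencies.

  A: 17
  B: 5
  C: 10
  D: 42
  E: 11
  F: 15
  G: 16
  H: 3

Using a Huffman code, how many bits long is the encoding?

Build the Huffman tree bottom-up:
H(3) + B(5) → 8
8 + C(10) → 18
E(11) + F(15) → 26
G(16) + A(17) → 33
18 + 26 → 44
33 + D(42) → 75
44 + 75 → 119
Each symbol's bit-cost is frequency × depth; summing gives 323 bits (equivalently 8 + 18 + 26 + 33 + 44 + 75 + 119).

323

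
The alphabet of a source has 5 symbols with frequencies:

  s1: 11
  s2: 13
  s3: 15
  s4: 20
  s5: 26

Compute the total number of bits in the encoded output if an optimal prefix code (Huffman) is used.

Build the Huffman tree bottom-up:
combine s1(11), s2(13) → 24
combine s3(15), s4(20) → 35
combine 24, s5(26) → 50
combine 35, 50 → 85
Total encoded bits = sum of merged weights = 24 + 35 + 50 + 85 = 194.

194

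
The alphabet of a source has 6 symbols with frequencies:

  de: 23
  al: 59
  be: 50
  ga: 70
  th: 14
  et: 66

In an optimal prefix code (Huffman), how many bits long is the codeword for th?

4

Huffman merges, smallest pair first:
th(14) + de(23) → 37
37 + be(50) → 87
al(59) + et(66) → 125
ga(70) + 87 → 157
125 + 157 → 282
th sits 4 levels below the root, so its codeword is 4 bits.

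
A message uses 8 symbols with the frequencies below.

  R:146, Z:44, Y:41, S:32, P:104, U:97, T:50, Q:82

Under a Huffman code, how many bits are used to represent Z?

Repeatedly merge the two smallest:
S(32) + Y(41) → 73
Z(44) + T(50) → 94
73 + Q(82) → 155
94 + U(97) → 191
P(104) + R(146) → 250
155 + 191 → 346
250 + 346 → 596
The subtree containing Z is merged 4 times, so code length = 4.

4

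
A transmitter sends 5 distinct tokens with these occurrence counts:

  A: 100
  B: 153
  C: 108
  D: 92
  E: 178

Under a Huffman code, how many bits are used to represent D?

Build the tree from the bottom:
combine D(92), A(100) → 192
combine C(108), B(153) → 261
combine E(178), 192 → 370
combine 261, 370 → 631
D sits 3 levels below the root, so its codeword is 3 bits.

3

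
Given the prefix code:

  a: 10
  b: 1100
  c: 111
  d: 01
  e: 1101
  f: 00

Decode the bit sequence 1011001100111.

abbc

Read left to right; each codeword is recognised as soon as it completes (prefix code):
  10→a | 1100→b | 1100→b | 111→c
Decoded message: abbc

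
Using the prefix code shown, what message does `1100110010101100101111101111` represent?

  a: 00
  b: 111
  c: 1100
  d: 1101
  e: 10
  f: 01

Read left to right; each codeword is recognised as soon as it completes (prefix code):
  1100→c | 1100→c | 10→e | 10→e | 1100→c | 10→e | 111→b | 1101→d | 111→b
Decoded message: cceecebdb

cceecebdb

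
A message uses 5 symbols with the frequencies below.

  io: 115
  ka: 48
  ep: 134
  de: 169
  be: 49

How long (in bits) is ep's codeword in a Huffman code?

Build the tree from the bottom:
merge ka(48) and be(49): 97
merge 97 and io(115): 212
merge ep(134) and de(169): 303
merge 212 and 303: 515
ep's leaf is at depth 2, giving a 2-bit codeword.

2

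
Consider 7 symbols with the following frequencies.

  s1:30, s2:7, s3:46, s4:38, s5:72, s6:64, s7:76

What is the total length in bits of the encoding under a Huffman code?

Merge the two smallest weights repeatedly:
merge s2(7) and s1(30): 37
merge 37 and s4(38): 75
merge s3(46) and s6(64): 110
merge s5(72) and 75: 147
merge s7(76) and 110: 186
merge 147 and 186: 333
The encoded length is the sum of every internal node's weight: 37 + 75 + 110 + 147 + 186 + 333 = 888 bits.

888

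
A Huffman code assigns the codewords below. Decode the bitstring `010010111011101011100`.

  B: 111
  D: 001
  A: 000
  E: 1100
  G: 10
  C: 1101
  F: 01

FDFCCFE

Read left to right; each codeword is recognised as soon as it completes (prefix code):
  01→F | 001→D | 01→F | 1101→C | 1101→C | 01→F | 1100→E
Decoded message: FDFCCFE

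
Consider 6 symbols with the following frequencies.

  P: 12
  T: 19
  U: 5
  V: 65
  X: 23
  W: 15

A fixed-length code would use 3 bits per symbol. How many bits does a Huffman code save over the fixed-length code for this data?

Fixed-length: 3 bits × 139 symbols = 417 bits.
Huffman merges:
merge U(5) and P(12): 17
merge W(15) and 17: 32
merge T(19) and X(23): 42
merge 32 and 42: 74
merge V(65) and 74: 139
Huffman total = 17 + 32 + 42 + 74 + 139 = 304 bits.
Saving = 417 − 304 = 113 bits.

113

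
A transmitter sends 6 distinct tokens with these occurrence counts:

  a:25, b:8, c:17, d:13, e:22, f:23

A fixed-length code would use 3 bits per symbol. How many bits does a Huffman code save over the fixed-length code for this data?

Fixed-length: 3 bits × 108 symbols = 324 bits.
Huffman merges:
merge b(8) and d(13): 21
merge c(17) and 21: 38
merge e(22) and f(23): 45
merge a(25) and 38: 63
merge 45 and 63: 108
Huffman total = 21 + 38 + 45 + 63 + 108 = 275 bits.
Saving = 324 − 275 = 49 bits.

49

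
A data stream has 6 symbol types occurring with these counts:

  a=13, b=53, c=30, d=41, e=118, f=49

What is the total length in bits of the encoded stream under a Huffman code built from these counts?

719

Build the Huffman tree bottom-up:
combine a(13), c(30) → 43
combine d(41), 43 → 84
combine f(49), b(53) → 102
combine 84, 102 → 186
combine e(118), 186 → 304
Each symbol's bit-cost is frequency × depth; summing gives 719 bits (equivalently 43 + 84 + 102 + 186 + 304).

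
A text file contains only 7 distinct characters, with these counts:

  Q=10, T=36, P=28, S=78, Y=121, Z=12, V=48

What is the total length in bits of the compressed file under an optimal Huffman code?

Build the Huffman tree bottom-up:
merge Q(10) and Z(12): 22
merge 22 and P(28): 50
merge T(36) and V(48): 84
merge 50 and S(78): 128
merge 84 and Y(121): 205
merge 128 and 205: 333
Each symbol's bit-cost is frequency × depth; summing gives 822 bits (equivalently 22 + 50 + 84 + 128 + 205 + 333).

822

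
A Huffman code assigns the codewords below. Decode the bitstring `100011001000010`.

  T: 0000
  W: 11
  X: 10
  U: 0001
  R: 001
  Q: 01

Read left to right; each codeword is recognised as soon as it completes (prefix code):
  10→X | 001→R | 10→X | 01→Q | 0000→T | 10→X
Decoded message: XRXQTX

XRXQTX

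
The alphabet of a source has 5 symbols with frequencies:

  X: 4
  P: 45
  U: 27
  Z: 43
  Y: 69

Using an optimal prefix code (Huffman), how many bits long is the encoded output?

407

Greedily combine the two least-frequent nodes:
merge X(4) and U(27): 31
merge 31 and Z(43): 74
merge P(45) and Y(69): 114
merge 74 and 114: 188
Total encoded bits = sum of merged weights = 31 + 74 + 114 + 188 = 407.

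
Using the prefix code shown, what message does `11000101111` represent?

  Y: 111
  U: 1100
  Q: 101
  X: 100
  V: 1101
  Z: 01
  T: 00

Read left to right; each codeword is recognised as soon as it completes (prefix code):
  1100→U | 01→Z | 01→Z | 111→Y
Decoded message: UZZY

UZZY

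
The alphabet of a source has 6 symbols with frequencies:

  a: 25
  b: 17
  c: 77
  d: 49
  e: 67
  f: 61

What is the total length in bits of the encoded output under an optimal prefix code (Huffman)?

725

Build the Huffman tree bottom-up:
b(17) + a(25) → 42
42 + d(49) → 91
f(61) + e(67) → 128
c(77) + 91 → 168
128 + 168 → 296
Total encoded bits = sum of merged weights = 42 + 91 + 128 + 168 + 296 = 725.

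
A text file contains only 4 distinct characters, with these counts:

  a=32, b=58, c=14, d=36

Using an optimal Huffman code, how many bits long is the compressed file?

268

Build the Huffman tree bottom-up:
c(14) + a(32) → 46
d(36) + 46 → 82
b(58) + 82 → 140
Total encoded bits = sum of merged weights = 46 + 82 + 140 = 268.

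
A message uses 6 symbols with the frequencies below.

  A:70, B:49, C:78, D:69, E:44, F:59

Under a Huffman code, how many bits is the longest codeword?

Merge the two lowest-weight nodes at each step:
combine E(44), B(49) → 93
combine F(59), D(69) → 128
combine A(70), C(78) → 148
combine 93, 128 → 221
combine 148, 221 → 369
Maximum depth reached is 3.

3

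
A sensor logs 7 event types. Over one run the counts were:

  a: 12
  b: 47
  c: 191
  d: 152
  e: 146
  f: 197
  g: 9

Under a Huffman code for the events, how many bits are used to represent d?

2

Huffman merges, smallest pair first:
merge g(9) and a(12): 21
merge 21 and b(47): 68
merge 68 and e(146): 214
merge d(152) and c(191): 343
merge f(197) and 214: 411
merge 343 and 411: 754
The subtree containing d is merged 2 times, so code length = 2.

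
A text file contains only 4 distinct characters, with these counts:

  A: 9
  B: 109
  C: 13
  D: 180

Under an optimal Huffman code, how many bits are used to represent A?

3

Build the tree from the bottom:
merge A(9) and C(13): 22
merge 22 and B(109): 131
merge 131 and D(180): 311
The subtree containing A is merged 3 times, so code length = 3.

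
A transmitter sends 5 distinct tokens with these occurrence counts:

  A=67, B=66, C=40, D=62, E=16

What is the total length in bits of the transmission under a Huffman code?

Build the Huffman tree bottom-up:
E(16) + C(40) → 56
56 + D(62) → 118
B(66) + A(67) → 133
118 + 133 → 251
The encoded length is the sum of every internal node's weight: 56 + 118 + 133 + 251 = 558 bits.

558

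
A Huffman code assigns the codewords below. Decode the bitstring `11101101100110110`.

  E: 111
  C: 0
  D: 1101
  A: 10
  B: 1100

Read left to right; each codeword is recognised as soon as it completes (prefix code):
  111→E | 0→C | 1101→D | 10→A | 0→C | 1101→D | 10→A
Decoded message: ECDACDA

ECDACDA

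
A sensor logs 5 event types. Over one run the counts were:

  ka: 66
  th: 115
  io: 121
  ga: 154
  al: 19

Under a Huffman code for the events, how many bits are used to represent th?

Huffman merges, smallest pair first:
merge al(19) and ka(66): 85
merge 85 and th(115): 200
merge io(121) and ga(154): 275
merge 200 and 275: 475
The subtree containing th is merged 2 times, so code length = 2.

2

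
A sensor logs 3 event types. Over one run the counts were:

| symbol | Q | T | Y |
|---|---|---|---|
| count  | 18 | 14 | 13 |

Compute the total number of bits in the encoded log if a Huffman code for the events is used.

72

Build the Huffman tree bottom-up:
merge Y(13) and T(14): 27
merge Q(18) and 27: 45
Each symbol's bit-cost is frequency × depth; summing gives 72 bits (equivalently 27 + 45).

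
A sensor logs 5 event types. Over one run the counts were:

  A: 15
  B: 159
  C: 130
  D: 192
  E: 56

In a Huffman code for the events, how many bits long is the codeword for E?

3

Huffman merges, smallest pair first:
A(15) + E(56) → 71
71 + C(130) → 201
B(159) + D(192) → 351
201 + 351 → 552
E's leaf is at depth 3, giving a 3-bit codeword.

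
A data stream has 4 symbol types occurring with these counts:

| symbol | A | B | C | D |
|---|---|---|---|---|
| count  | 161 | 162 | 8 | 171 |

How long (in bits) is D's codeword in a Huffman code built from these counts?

Build the tree from the bottom:
merge C(8) and A(161): 169
merge B(162) and 169: 331
merge D(171) and 331: 502
D is a child of the root — depth 1, so its codeword is a single bit.

1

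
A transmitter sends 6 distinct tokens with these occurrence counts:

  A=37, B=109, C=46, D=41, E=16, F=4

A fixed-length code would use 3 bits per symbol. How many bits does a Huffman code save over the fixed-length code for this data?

Fixed-length: 3 bits × 253 symbols = 759 bits.
Huffman merges:
combine F(4), E(16) → 20
combine 20, A(37) → 57
combine D(41), C(46) → 87
combine 57, 87 → 144
combine B(109), 144 → 253
Huffman total = 20 + 57 + 87 + 144 + 253 = 561 bits.
Saving = 759 − 561 = 198 bits.

198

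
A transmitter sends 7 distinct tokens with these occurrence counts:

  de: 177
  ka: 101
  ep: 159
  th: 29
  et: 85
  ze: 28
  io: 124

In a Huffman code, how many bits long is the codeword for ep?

Huffman merges, smallest pair first:
ze(28) + th(29) → 57
57 + et(85) → 142
ka(101) + io(124) → 225
142 + ep(159) → 301
de(177) + 225 → 402
301 + 402 → 703
The subtree containing ep is merged 2 times, so code length = 2.

2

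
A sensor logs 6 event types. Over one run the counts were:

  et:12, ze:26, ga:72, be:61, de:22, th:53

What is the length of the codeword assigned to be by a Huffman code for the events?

Build the tree from the bottom:
combine et(12), de(22) → 34
combine ze(26), 34 → 60
combine th(53), 60 → 113
combine be(61), ga(72) → 133
combine 113, 133 → 246
The subtree containing be is merged 2 times, so code length = 2.

2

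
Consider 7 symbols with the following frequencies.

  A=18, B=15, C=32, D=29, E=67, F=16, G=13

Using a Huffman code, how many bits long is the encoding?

Merge the two smallest weights repeatedly:
G(13) + B(15) → 28
F(16) + A(18) → 34
28 + D(29) → 57
C(32) + 34 → 66
57 + 66 → 123
E(67) + 123 → 190
The encoded length is the sum of every internal node's weight: 28 + 34 + 57 + 66 + 123 + 190 = 498 bits.

498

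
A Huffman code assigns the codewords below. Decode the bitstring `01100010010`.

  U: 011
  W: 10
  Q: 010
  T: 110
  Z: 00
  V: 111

Read left to right; each codeword is recognised as soon as it completes (prefix code):
  011→U | 00→Z | 010→Q | 010→Q
Decoded message: UZQQ

UZQQ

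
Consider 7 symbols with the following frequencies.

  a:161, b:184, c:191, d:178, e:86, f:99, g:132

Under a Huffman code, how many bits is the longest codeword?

3

Merge the two lowest-weight nodes at each step:
e(86) + f(99) → 185
g(132) + a(161) → 293
d(178) + b(184) → 362
185 + c(191) → 376
293 + 362 → 655
376 + 655 → 1031
The rarest symbols sit at the bottom; the longest codeword is 3 bits.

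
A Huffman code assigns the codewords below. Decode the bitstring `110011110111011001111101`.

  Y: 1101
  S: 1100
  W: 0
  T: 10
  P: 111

SPTPWSPY

Read left to right; each codeword is recognised as soon as it completes (prefix code):
  1100→S | 111→P | 10→T | 111→P | 0→W | 1100→S | 111→P | 1101→Y
Decoded message: SPTPWSPY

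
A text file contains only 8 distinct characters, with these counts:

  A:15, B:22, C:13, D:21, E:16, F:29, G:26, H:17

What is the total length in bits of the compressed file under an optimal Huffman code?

Greedily combine the two least-frequent nodes:
merge C(13) and A(15): 28
merge E(16) and H(17): 33
merge D(21) and B(22): 43
merge G(26) and 28: 54
merge F(29) and 33: 62
merge 43 and 54: 97
merge 62 and 97: 159
Each symbol's bit-cost is frequency × depth; summing gives 476 bits (equivalently 28 + 33 + 43 + 54 + 62 + 97 + 159).

476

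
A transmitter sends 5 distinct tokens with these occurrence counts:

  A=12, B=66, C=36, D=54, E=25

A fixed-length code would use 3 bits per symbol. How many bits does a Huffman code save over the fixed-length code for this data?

156

Fixed-length: 3 bits × 193 symbols = 579 bits.
Huffman merges:
combine A(12), E(25) → 37
combine C(36), 37 → 73
combine D(54), B(66) → 120
combine 73, 120 → 193
Huffman total = 37 + 73 + 120 + 193 = 423 bits.
Saving = 579 − 423 = 156 bits.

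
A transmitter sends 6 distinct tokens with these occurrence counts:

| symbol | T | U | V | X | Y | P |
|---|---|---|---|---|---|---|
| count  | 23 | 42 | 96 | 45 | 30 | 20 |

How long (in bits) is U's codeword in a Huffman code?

3

Huffman merges, smallest pair first:
merge P(20) and T(23): 43
merge Y(30) and U(42): 72
merge 43 and X(45): 88
merge 72 and 88: 160
merge V(96) and 160: 256
The subtree containing U is merged 3 times, so code length = 3.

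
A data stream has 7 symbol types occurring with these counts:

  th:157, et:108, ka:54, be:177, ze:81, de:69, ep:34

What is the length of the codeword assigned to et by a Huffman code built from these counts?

3

Huffman merges, smallest pair first:
ep(34) + ka(54) → 88
de(69) + ze(81) → 150
88 + et(108) → 196
150 + th(157) → 307
be(177) + 196 → 373
307 + 373 → 680
The subtree containing et is merged 3 times, so code length = 3.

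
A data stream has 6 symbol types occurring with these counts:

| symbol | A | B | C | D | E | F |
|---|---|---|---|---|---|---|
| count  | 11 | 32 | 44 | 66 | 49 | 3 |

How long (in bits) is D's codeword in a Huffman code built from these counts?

2

Huffman merges, smallest pair first:
merge F(3) and A(11): 14
merge 14 and B(32): 46
merge C(44) and 46: 90
merge E(49) and D(66): 115
merge 90 and 115: 205
The subtree containing D is merged 2 times, so code length = 2.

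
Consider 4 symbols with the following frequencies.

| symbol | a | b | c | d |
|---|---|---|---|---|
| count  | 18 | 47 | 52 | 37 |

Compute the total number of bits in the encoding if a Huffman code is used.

308

Merge the two smallest weights repeatedly:
merge a(18) and d(37): 55
merge b(47) and c(52): 99
merge 55 and 99: 154
Each symbol's bit-cost is frequency × depth; summing gives 308 bits (equivalently 55 + 99 + 154).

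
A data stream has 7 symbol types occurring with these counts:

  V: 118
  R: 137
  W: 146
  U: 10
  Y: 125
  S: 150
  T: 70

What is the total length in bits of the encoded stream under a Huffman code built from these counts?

Greedily combine the two least-frequent nodes:
merge U(10) and T(70): 80
merge 80 and V(118): 198
merge Y(125) and R(137): 262
merge W(146) and S(150): 296
merge 198 and 262: 460
merge 296 and 460: 756
Total encoded bits = sum of merged weights = 80 + 198 + 262 + 296 + 460 + 756 = 2052.

2052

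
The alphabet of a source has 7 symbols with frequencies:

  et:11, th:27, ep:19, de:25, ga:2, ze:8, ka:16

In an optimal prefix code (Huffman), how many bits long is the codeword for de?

Repeatedly merge the two smallest:
merge ga(2) and ze(8): 10
merge 10 and et(11): 21
merge ka(16) and ep(19): 35
merge 21 and de(25): 46
merge th(27) and 35: 62
merge 46 and 62: 108
de sits 2 levels below the root, so its codeword is 2 bits.

2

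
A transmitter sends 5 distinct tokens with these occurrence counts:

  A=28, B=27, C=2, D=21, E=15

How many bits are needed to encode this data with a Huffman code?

Build the Huffman tree bottom-up:
C(2) + E(15) → 17
17 + D(21) → 38
B(27) + A(28) → 55
38 + 55 → 93
Total encoded bits = sum of merged weights = 17 + 38 + 55 + 93 = 203.

203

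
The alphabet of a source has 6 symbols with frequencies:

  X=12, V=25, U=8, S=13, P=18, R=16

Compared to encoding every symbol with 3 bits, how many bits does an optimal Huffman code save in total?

Fixed-length: 3 bits × 92 symbols = 276 bits.
Huffman merges:
U(8) + X(12) → 20
S(13) + R(16) → 29
P(18) + 20 → 38
V(25) + 29 → 54
38 + 54 → 92
Huffman total = 20 + 29 + 38 + 54 + 92 = 233 bits.
Saving = 276 − 233 = 43 bits.

43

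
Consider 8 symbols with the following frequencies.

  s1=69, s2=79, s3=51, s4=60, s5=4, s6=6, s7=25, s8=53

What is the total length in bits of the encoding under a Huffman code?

Build the Huffman tree bottom-up:
combine s5(4), s6(6) → 10
combine 10, s7(25) → 35
combine 35, s3(51) → 86
combine s8(53), s4(60) → 113
combine s1(69), s2(79) → 148
combine 86, 113 → 199
combine 148, 199 → 347
The encoded length is the sum of every internal node's weight: 10 + 35 + 86 + 113 + 148 + 199 + 347 = 938 bits.

938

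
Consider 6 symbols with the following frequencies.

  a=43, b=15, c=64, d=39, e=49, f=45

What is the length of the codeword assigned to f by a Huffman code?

3

Repeatedly merge the two smallest:
combine b(15), d(39) → 54
combine a(43), f(45) → 88
combine e(49), 54 → 103
combine c(64), 88 → 152
combine 103, 152 → 255
f sits 3 levels below the root, so its codeword is 3 bits.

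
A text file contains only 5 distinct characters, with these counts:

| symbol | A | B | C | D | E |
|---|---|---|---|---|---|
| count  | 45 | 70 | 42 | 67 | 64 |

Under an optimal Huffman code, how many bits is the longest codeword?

3

Merge the two lowest-weight nodes at each step:
C(42) + A(45) → 87
E(64) + D(67) → 131
B(70) + 87 → 157
131 + 157 → 288
Maximum depth reached is 3.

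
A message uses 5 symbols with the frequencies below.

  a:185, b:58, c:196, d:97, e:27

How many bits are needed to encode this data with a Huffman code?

Merge the two smallest weights repeatedly:
e(27) + b(58) → 85
85 + d(97) → 182
182 + a(185) → 367
c(196) + 367 → 563
Total encoded bits = sum of merged weights = 85 + 182 + 367 + 563 = 1197.

1197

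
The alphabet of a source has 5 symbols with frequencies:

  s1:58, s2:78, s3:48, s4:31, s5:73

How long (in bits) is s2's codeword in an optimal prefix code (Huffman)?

2

Huffman merges, smallest pair first:
s4(31) + s3(48) → 79
s1(58) + s5(73) → 131
s2(78) + 79 → 157
131 + 157 → 288
The subtree containing s2 is merged 2 times, so code length = 2.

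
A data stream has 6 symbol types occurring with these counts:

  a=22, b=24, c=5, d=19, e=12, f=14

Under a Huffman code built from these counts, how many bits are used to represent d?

Repeatedly merge the two smallest:
merge c(5) and e(12): 17
merge f(14) and 17: 31
merge d(19) and a(22): 41
merge b(24) and 31: 55
merge 41 and 55: 96
d sits 2 levels below the root, so its codeword is 2 bits.

2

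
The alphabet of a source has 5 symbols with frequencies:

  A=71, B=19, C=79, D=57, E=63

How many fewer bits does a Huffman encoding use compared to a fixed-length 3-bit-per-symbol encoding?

213

Fixed-length: 3 bits × 289 symbols = 867 bits.
Huffman merges:
combine B(19), D(57) → 76
combine E(63), A(71) → 134
combine 76, C(79) → 155
combine 134, 155 → 289
Huffman total = 76 + 134 + 155 + 289 = 654 bits.
Saving = 867 − 654 = 213 bits.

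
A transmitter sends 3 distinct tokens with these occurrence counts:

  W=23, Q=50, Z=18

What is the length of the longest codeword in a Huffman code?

2

Merge the two lowest-weight nodes at each step:
Z(18) + W(23) → 41
41 + Q(50) → 91
The rarest symbols sit at the bottom; the longest codeword is 2 bits.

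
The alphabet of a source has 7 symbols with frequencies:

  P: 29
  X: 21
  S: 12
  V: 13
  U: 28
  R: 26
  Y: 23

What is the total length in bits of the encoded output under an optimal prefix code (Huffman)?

424

Merge the two smallest weights repeatedly:
combine S(12), V(13) → 25
combine X(21), Y(23) → 44
combine 25, R(26) → 51
combine U(28), P(29) → 57
combine 44, 51 → 95
combine 57, 95 → 152
Each symbol's bit-cost is frequency × depth; summing gives 424 bits (equivalently 25 + 44 + 51 + 57 + 95 + 152).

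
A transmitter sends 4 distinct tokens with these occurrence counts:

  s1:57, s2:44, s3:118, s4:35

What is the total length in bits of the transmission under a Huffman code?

Greedily combine the two least-frequent nodes:
combine s4(35), s2(44) → 79
combine s1(57), 79 → 136
combine s3(118), 136 → 254
Each symbol's bit-cost is frequency × depth; summing gives 469 bits (equivalently 79 + 136 + 254).

469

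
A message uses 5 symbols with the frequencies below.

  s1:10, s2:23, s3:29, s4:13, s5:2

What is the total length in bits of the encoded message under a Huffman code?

162

Build the Huffman tree bottom-up:
merge s5(2) and s1(10): 12
merge 12 and s4(13): 25
merge s2(23) and 25: 48
merge s3(29) and 48: 77
Each symbol's bit-cost is frequency × depth; summing gives 162 bits (equivalently 12 + 25 + 48 + 77).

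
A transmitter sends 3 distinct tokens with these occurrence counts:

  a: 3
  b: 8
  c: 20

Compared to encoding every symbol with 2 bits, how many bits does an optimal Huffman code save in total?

20

Fixed-length: 2 bits × 31 symbols = 62 bits.
Huffman merges:
merge a(3) and b(8): 11
merge 11 and c(20): 31
Huffman total = 11 + 31 = 42 bits.
Saving = 62 − 42 = 20 bits.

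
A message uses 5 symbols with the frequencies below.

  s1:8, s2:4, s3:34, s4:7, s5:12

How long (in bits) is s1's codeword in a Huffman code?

3

Huffman merges, smallest pair first:
merge s2(4) and s4(7): 11
merge s1(8) and 11: 19
merge s5(12) and 19: 31
merge 31 and s3(34): 65
s1 sits 3 levels below the root, so its codeword is 3 bits.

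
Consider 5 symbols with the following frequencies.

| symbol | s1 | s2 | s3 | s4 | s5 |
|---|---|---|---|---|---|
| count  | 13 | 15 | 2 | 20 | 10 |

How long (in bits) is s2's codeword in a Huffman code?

2

Repeatedly merge the two smallest:
merge s3(2) and s5(10): 12
merge 12 and s1(13): 25
merge s2(15) and s4(20): 35
merge 25 and 35: 60
s2's leaf is at depth 2, giving a 2-bit codeword.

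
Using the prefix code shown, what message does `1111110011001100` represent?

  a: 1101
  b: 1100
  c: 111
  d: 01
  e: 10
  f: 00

Read left to right; each codeword is recognised as soon as it completes (prefix code):
  111→c | 111→c | 00→f | 1100→b | 1100→b
Decoded message: ccfbb

ccfbb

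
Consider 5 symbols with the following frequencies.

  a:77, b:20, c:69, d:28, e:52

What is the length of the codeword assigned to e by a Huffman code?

Huffman merges, smallest pair first:
b(20) + d(28) → 48
48 + e(52) → 100
c(69) + a(77) → 146
100 + 146 → 246
The subtree containing e is merged 2 times, so code length = 2.

2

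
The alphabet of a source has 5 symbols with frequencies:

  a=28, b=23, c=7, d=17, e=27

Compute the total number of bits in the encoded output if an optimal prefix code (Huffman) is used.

228

Build the Huffman tree bottom-up:
c(7) + d(17) → 24
b(23) + 24 → 47
e(27) + a(28) → 55
47 + 55 → 102
The encoded length is the sum of every internal node's weight: 24 + 47 + 55 + 102 = 228 bits.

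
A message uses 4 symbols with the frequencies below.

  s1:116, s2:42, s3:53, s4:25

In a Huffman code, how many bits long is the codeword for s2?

Repeatedly merge the two smallest:
merge s4(25) and s2(42): 67
merge s3(53) and 67: 120
merge s1(116) and 120: 236
s2 sits 3 levels below the root, so its codeword is 3 bits.

3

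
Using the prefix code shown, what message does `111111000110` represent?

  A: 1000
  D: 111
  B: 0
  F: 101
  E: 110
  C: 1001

DDBBBE

Read left to right; each codeword is recognised as soon as it completes (prefix code):
  111→D | 111→D | 0→B | 0→B | 0→B | 110→E
Decoded message: DDBBBE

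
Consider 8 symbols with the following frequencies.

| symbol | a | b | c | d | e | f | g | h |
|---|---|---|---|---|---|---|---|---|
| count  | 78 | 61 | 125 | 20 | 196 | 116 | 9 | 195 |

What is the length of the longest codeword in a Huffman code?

5

Merge the two lowest-weight nodes at each step:
merge g(9) and d(20): 29
merge 29 and b(61): 90
merge a(78) and 90: 168
merge f(116) and c(125): 241
merge 168 and h(195): 363
merge e(196) and 241: 437
merge 363 and 437: 800
Maximum depth reached is 5.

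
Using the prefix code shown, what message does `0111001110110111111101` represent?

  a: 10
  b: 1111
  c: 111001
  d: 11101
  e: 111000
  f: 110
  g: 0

gcffbd

Read left to right; each codeword is recognised as soon as it completes (prefix code):
  0→g | 111001→c | 110→f | 110→f | 1111→b | 11101→d
Decoded message: gcffbd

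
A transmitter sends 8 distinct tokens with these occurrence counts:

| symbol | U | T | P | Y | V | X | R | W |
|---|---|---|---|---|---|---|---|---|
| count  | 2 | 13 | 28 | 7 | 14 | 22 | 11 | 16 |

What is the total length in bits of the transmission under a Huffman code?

Merge the two smallest weights repeatedly:
U(2) + Y(7) → 9
9 + R(11) → 20
T(13) + V(14) → 27
W(16) + 20 → 36
X(22) + 27 → 49
P(28) + 36 → 64
49 + 64 → 113
Each symbol's bit-cost is frequency × depth; summing gives 318 bits (equivalently 9 + 20 + 27 + 36 + 49 + 64 + 113).

318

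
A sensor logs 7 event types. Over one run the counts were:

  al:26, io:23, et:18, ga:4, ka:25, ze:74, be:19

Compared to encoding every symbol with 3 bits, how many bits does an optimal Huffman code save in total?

Fixed-length: 3 bits × 189 symbols = 567 bits.
Huffman merges:
ga(4) + et(18) → 22
be(19) + 22 → 41
io(23) + ka(25) → 48
al(26) + 41 → 67
48 + 67 → 115
ze(74) + 115 → 189
Huffman total = 22 + 41 + 48 + 67 + 115 + 189 = 482 bits.
Saving = 567 − 482 = 85 bits.

85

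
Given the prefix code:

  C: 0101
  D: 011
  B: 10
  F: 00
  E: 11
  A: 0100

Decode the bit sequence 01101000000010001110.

Read left to right; each codeword is recognised as soon as it completes (prefix code):
  011→D | 0100→A | 00→F | 00→F | 0100→A | 011→D | 10→B
Decoded message: DAFFADB

DAFFADB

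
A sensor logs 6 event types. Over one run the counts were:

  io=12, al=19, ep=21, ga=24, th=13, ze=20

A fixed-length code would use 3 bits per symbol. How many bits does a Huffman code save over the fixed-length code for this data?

45

Fixed-length: 3 bits × 109 symbols = 327 bits.
Huffman merges:
io(12) + th(13) → 25
al(19) + ze(20) → 39
ep(21) + ga(24) → 45
25 + 39 → 64
45 + 64 → 109
Huffman total = 25 + 39 + 45 + 64 + 109 = 282 bits.
Saving = 327 − 282 = 45 bits.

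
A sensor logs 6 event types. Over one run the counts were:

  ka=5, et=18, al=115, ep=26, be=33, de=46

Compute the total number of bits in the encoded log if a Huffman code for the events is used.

Build the Huffman tree bottom-up:
combine ka(5), et(18) → 23
combine 23, ep(26) → 49
combine be(33), de(46) → 79
combine 49, 79 → 128
combine al(115), 128 → 243
The encoded length is the sum of every internal node's weight: 23 + 49 + 79 + 128 + 243 = 522 bits.

522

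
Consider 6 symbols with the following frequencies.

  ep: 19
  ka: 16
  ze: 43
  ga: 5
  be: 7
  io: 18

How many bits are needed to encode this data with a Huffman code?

250

Greedily combine the two least-frequent nodes:
combine ga(5), be(7) → 12
combine 12, ka(16) → 28
combine io(18), ep(19) → 37
combine 28, 37 → 65
combine ze(43), 65 → 108
The encoded length is the sum of every internal node's weight: 12 + 28 + 37 + 65 + 108 = 250 bits.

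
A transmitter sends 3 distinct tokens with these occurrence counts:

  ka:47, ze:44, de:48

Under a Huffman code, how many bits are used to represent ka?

2

Repeatedly merge the two smallest:
ze(44) + ka(47) → 91
de(48) + 91 → 139
ka sits 2 levels below the root, so its codeword is 2 bits.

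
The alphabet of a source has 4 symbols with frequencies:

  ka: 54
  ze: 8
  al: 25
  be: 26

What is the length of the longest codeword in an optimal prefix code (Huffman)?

3

Merge the two lowest-weight nodes at each step:
combine ze(8), al(25) → 33
combine be(26), 33 → 59
combine ka(54), 59 → 113
The rarest symbols sit at the bottom; the longest codeword is 3 bits.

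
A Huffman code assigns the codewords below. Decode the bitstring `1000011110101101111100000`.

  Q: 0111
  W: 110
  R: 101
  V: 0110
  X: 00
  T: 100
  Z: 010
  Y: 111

Read left to right; each codeword is recognised as soon as it completes (prefix code):
  100→T | 00→X | 111→Y | 101→R | 0110→V | 111→Y | 110→W | 00→X | 00→X
Decoded message: TXYRVYWXX

TXYRVYWXX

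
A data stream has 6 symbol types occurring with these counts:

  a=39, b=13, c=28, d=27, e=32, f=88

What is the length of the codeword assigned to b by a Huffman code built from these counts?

Build the tree from the bottom:
combine b(13), d(27) → 40
combine c(28), e(32) → 60
combine a(39), 40 → 79
combine 60, 79 → 139
combine f(88), 139 → 227
b sits 4 levels below the root, so its codeword is 4 bits.

4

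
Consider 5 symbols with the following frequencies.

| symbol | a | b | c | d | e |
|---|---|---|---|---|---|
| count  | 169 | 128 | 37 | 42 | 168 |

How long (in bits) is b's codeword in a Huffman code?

2

Repeatedly merge the two smallest:
combine c(37), d(42) → 79
combine 79, b(128) → 207
combine e(168), a(169) → 337
combine 207, 337 → 544
The subtree containing b is merged 2 times, so code length = 2.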